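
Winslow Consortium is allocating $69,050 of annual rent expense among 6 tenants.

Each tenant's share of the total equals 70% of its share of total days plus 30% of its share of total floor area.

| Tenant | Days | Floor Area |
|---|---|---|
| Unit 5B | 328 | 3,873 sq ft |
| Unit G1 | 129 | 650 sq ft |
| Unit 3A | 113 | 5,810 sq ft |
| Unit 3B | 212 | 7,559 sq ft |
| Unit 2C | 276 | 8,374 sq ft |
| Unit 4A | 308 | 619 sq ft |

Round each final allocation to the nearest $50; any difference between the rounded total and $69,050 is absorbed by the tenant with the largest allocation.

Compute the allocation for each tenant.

Days total 1,366; floor area total 26,885.
Combined weights (70% days + 30% floor area): Unit 5B 0.2113; Unit G1 0.0734; Unit 3A 0.1227; Unit 3B 0.1930; Unit 2C 0.2349; Unit 4A 0.1647.
Proportional shares: Unit 5B 14,590.22; Unit G1 5,065.41; Unit 3A 8,475.06; Unit 3B 13,325.72; Unit 2C 16,218.28; Unit 4A 11,375.32.
After rounding ($50): Unit 5B $14,600; Unit G1 $5,050; Unit 3A $8,500; Unit 3B $13,350; Unit 2C $16,200; Unit 4A $11,400. Sum = $69,100.
Difference $69,050 − $69,100 = −$50 applied to largest allocation (Unit 2C): Unit 2C becomes $16,150.

Unit 5B: $14,600 · Unit G1: $5,050 · Unit 3A: $8,500 · Unit 3B: $13,350 · Unit 2C: $16,150 · Unit 4A: $11,400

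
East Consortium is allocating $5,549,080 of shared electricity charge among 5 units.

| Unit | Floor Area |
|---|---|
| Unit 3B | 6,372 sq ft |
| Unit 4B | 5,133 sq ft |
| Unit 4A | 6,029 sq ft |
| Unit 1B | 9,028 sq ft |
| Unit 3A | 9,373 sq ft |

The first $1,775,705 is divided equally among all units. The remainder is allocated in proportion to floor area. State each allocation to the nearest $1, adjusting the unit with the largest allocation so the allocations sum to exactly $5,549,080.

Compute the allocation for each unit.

Unit 3B: $1,024,236 | Unit 4B: $894,135 | Unit 4A: $988,220 | Unit 1B: $1,303,131 | Unit 3A: $1,339,358

First tranche $1,775,705 split equally: $355,141 each.
Remainder $3,773,375 by floor area (total 35,935): Unit 3B 669,095.46 → $669,095; Unit 4B 538,993.57 → $538,994; Unit 4A 633,078.56 → $633,079; Unit 1B 947,990.25 → $947,990; Unit 3A 984,217.17 → $984,217.
Totals: Unit 3B $355,141 + $669,095 = $1,024,236; Unit 4B $355,141 + $538,994 = $894,135; Unit 4A $355,141 + $633,079 = $988,220; Unit 1B $355,141 + $947,990 = $1,303,131; Unit 3A $355,141 + $984,217 = $1,339,358.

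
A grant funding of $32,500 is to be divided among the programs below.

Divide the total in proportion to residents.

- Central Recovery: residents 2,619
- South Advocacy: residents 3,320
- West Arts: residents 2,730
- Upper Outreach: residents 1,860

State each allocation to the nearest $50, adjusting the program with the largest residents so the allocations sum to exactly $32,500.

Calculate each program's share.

Sum of residents: 10,529.
Proportional shares: Central Recovery 2,619/10,529 × $32,500 = 8,084.10; South Advocacy 3,320/10,529 × $32,500 = 10,247.89; West Arts 2,730/10,529 × $32,500 = 8,426.73; Upper Outreach 1,860/10,529 × $32,500 = 5,741.29.
Rounded to nearest $50: Central Recovery $8,100; South Advocacy $10,250; West Arts $8,450; Upper Outreach $5,750. Sum = $32,550.
Difference $32,500 − $32,550 = −$50 applied to largest residents (South Advocacy): South Advocacy becomes $10,200.

Central Recovery: $8,100 · South Advocacy: $10,200 · West Arts: $8,450 · Upper Outreach: $5,750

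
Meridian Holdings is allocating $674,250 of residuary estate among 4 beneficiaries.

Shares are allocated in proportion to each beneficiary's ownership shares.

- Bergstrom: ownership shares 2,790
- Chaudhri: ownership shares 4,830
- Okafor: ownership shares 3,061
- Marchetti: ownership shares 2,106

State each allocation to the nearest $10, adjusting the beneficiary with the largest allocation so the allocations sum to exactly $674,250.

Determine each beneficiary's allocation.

Sum of ownership shares: 12,787.
Pro-rata amounts: Bergstrom 2,790/12,787 × $674,250 = 147,114.84; Chaudhri 4,830/12,787 × $674,250 = 254,682.69; Okafor 3,061/12,787 × $674,250 = 161,404.49; Marchetti 2,106/12,787 × $674,250 = 111,047.98.
After rounding ($10): Bergstrom $147,110; Chaudhri $254,680; Okafor $161,400; Marchetti $111,050. Sum = $674,240.
Difference $674,250 − $674,240 = +$10 applied to largest allocation (Chaudhri): Chaudhri becomes $254,690.

Bergstrom: $147,110 · Chaudhri: $254,690 · Okafor: $161,400 · Marchetti: $111,050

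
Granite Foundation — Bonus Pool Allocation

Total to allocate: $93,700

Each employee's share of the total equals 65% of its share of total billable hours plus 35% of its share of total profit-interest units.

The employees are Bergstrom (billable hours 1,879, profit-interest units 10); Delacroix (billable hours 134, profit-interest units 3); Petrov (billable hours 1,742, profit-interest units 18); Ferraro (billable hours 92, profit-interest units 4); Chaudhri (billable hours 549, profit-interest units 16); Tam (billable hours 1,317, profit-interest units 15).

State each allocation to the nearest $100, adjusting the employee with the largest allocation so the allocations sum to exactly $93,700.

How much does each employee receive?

Totals — billable hours 5,713, profit-interest units 66.
Combined weights (65% billable hours + 35% profit-interest units): Bergstrom 0.2668; Delacroix 0.0312; Petrov 0.2937; Ferraro 0.0317; Chaudhri 0.1473; Tam 0.2294.
Raw shares: Bergstrom 25,000.53; Delacroix 2,919.23; Petrov 27,515.16; Ferraro 2,968.37; Chaudhri 13,803.07; Tam 21,493.65.
At nearest $100: Bergstrom $25,000; Delacroix $2,900; Petrov $27,500; Ferraro $3,000; Chaudhri $13,800; Tam $21,500. Sum = $93,700.
Rounded total matches; no reconciliation needed.

Bergstrom: $25,000; Delacroix: $2,900; Petrov: $27,500; Ferraro: $3,000; Chaudhri: $13,800; Tam: $21,500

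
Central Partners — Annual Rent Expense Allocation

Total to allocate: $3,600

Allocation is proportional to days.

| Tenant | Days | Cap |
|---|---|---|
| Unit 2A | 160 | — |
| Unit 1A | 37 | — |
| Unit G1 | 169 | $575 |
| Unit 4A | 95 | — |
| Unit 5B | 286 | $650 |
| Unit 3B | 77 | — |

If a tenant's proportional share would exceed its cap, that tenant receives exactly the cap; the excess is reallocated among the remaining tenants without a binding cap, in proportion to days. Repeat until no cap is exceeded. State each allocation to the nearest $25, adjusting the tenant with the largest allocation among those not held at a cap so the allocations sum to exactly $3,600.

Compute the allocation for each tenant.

Unit 2A: $1,025 | Unit 1A: $250 | Unit G1: $575 | Unit 4A: $600 | Unit 5B: $650 | Unit 3B: $500

Total days = 824.
Unconstrained shares: Unit 2A 699.03; Unit 1A 161.65; Unit G1 738.35; Unit 4A 415.05; Unit 5B 1,249.51; Unit 3B 336.41.
Capped: Unit G1 ($575), Unit 5B ($650); residual $2,375 reallocated over remaining days 369.
Remaining shares: Unit 2A 1,029.81 → $1,025; Unit 1A 238.14 → $250; Unit 4A 611.45 → $600; Unit 3B 495.60 → $500.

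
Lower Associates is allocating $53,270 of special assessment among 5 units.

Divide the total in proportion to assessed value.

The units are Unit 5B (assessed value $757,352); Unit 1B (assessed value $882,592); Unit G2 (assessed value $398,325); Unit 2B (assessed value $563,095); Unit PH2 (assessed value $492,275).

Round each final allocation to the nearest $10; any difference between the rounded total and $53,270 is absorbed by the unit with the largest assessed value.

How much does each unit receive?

Unit 5B: $13,040 · Unit 1B: $15,190 · Unit G2: $6,860 · Unit 2B: $9,700 · Unit PH2: $8,480

Sum of assessed value: 3,093,639.
Raw shares: Unit 5B 757,352/3,093,639 × $53,270 = 13,041.00; Unit 1B 882,592/3,093,639 × $53,270 = 15,197.53; Unit G2 398,325/3,093,639 × $53,270 = 6,858.84; Unit 2B 563,095/3,093,639 × $53,270 = 9,696.05; Unit PH2 492,275/3,093,639 × $53,270 = 8,476.58.
At nearest $10: Unit 5B $13,040; Unit 1B $15,200; Unit G2 $6,860; Unit 2B $9,700; Unit PH2 $8,480. Sum = $53,280.
Difference $53,270 − $53,280 = −$10 applied to largest assessed value (Unit 1B): Unit 1B becomes $15,190.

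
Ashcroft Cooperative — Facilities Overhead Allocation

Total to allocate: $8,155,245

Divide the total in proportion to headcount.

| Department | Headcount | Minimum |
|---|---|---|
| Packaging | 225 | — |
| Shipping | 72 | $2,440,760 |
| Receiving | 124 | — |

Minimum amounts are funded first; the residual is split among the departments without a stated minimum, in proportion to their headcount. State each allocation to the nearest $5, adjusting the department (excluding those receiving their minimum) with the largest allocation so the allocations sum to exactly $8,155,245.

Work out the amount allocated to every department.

Fund the minimums — Shipping $2,440,760. Residual $5,714,485.
Residual split over remaining headcount 349: Packaging 3,684,123.57 → $3,684,125; Receiving 2,030,361.43 → $2,030,360.

Packaging: $3,684,125 · Shipping: $2,440,760 · Receiving: $2,030,360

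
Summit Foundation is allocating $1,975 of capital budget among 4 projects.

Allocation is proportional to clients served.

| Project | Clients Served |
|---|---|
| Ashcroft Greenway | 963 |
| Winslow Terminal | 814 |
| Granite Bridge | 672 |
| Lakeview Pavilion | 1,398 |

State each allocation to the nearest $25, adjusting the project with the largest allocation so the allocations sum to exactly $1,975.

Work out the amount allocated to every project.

Ashcroft Greenway: $500 · Winslow Terminal: $425 · Granite Bridge: $350 · Lakeview Pavilion: $700

Sum of clients served: 3,847.
Raw shares: Ashcroft Greenway 963/3,847 × $1,975 = 494.39; Winslow Terminal 814/3,847 × $1,975 = 417.90; Granite Bridge 672/3,847 × $1,975 = 345.00; Lakeview Pavilion 1,398/3,847 × $1,975 = 717.72.
Rounded to nearest $25: Ashcroft Greenway $500; Winslow Terminal $425; Granite Bridge $350; Lakeview Pavilion $725. Sum = $2,000.
Difference $1,975 − $2,000 = −$25 applied to largest allocation (Lakeview Pavilion): Lakeview Pavilion becomes $700.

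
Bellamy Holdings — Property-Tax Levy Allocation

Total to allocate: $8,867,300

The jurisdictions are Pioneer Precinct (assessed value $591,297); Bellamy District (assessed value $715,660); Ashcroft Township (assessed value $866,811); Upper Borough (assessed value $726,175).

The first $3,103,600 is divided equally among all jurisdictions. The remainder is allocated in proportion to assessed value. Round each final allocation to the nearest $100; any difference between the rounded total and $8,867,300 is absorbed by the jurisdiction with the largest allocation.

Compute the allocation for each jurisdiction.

Equal tier: $3,103,600 ÷ 4 = $775,900 apiece.
Remainder $5,763,700 by assessed value (total 2,899,943): Pioneer Precinct 1,175,215.69 → $1,175,200; Bellamy District 1,422,389.87 → $1,422,400; Ashcroft Township 1,722,805.78 → $1,722,800; Upper Borough 1,443,288.66 → $1,443,300.
Totals: Pioneer Precinct $775,900 + $1,175,200 = $1,951,100; Bellamy District $775,900 + $1,422,400 = $2,198,300; Ashcroft Township $775,900 + $1,722,800 = $2,498,700; Upper Borough $775,900 + $1,443,300 = $2,219,200.

Pioneer Precinct: $1,951,100 | Bellamy District: $2,198,300 | Ashcroft Township: $2,498,700 | Upper Borough: $2,219,200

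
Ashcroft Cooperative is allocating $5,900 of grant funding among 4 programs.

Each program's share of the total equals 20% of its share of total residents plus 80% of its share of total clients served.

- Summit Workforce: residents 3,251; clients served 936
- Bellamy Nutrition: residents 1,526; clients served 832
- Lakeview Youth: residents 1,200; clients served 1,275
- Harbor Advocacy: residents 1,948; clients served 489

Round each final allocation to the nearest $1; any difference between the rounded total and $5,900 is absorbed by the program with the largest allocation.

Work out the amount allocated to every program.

Summit Workforce: $1,735; Bellamy Nutrition: $1,339; Lakeview Youth: $1,882; Harbor Advocacy: $944

Totals — residents 7,925, clients served 3,532.
Blended shares (20% residents + 80% clients served): Summit Workforce 0.2940; Bellamy Nutrition 0.2270; Lakeview Youth 0.3191; Harbor Advocacy 0.1599.
Raw shares: Summit Workforce 1,734.89; Bellamy Nutrition 1,339.06; Lakeview Youth 1,882.53; Harbor Advocacy 943.53.
After rounding ($1): Summit Workforce $1,735; Bellamy Nutrition $1,339; Lakeview Youth $1,883; Harbor Advocacy $944. Sum = $5,901.
Difference $5,900 − $5,901 = −$1 applied to largest allocation (Lakeview Youth): Lakeview Youth becomes $1,882.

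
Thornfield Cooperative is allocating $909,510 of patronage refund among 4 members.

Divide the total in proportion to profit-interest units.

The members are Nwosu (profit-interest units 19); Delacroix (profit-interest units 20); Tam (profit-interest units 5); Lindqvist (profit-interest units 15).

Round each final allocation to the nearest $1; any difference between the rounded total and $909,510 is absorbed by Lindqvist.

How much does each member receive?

Nwosu: $292,893 · Delacroix: $308,308 · Tam: $77,077 · Lindqvist: $231,232

Profit-interest units total: 59.
Raw shares: Nwosu 19/59 × $909,510 = 292,893.05; Delacroix 20/59 × $909,510 = 308,308.47; Tam 5/59 × $909,510 = 77,077.12; Lindqvist 15/59 × $909,510 = 231,231.36.
At nearest $1: Nwosu $292,893; Delacroix $308,308; Tam $77,077; Lindqvist $231,231. Sum = $909,509.
Difference $909,510 − $909,509 = +$1 applied to Lindqvist: Lindqvist becomes $231,232.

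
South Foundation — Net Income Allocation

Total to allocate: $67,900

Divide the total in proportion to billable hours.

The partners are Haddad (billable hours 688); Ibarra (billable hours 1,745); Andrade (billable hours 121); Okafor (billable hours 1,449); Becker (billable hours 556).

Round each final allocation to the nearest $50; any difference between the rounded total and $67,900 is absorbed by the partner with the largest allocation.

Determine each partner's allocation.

Haddad: $10,250 | Ibarra: $25,950 | Andrade: $1,800 | Okafor: $21,600 | Becker: $8,300

Total billable hours = 4,559.
Pro-rata amounts: Haddad 688/4,559 × $67,900 = 10,246.81; Ibarra 1,745/4,559 × $67,900 = 25,989.36; Andrade 121/4,559 × $67,900 = 1,802.13; Okafor 1,449/4,559 × $67,900 = 21,580.85; Becker 556/4,559 × $67,900 = 8,280.85.
Rounded to nearest $50: Haddad $10,250; Ibarra $26,000; Andrade $1,800; Okafor $21,600; Becker $8,300. Sum = $67,950.
Difference $67,900 − $67,950 = −$50 applied to largest allocation (Ibarra): Ibarra becomes $25,950.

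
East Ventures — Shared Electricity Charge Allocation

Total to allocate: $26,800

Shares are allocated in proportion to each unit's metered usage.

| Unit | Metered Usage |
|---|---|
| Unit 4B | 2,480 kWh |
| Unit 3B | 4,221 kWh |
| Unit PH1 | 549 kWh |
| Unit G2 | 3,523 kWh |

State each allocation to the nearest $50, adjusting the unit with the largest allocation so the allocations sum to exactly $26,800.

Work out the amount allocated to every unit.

Metered usage total: 10,773.
Proportional shares: Unit 4B 2,480/10,773 × $26,800 = 6,169.50; Unit 3B 4,221/10,773 × $26,800 = 10,500.58; Unit PH1 549/10,773 × $26,800 = 1,365.75; Unit G2 3,523/10,773 × $26,800 = 8,764.17.
Rounded to nearest $50: Unit 4B $6,150; Unit 3B $10,500; Unit PH1 $1,350; Unit G2 $8,750. Sum = $26,750.
Difference $26,800 − $26,750 = +$50 applied to largest allocation (Unit 3B): Unit 3B becomes $10,550.

Unit 4B: $6,150; Unit 3B: $10,550; Unit PH1: $1,350; Unit G2: $8,750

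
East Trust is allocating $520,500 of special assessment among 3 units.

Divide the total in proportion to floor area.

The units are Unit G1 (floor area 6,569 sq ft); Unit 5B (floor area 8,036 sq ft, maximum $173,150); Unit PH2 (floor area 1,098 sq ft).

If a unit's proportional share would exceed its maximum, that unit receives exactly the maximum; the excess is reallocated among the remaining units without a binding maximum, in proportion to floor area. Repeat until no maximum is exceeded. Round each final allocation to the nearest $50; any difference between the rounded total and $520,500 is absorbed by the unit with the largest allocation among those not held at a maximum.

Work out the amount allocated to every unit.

Unit G1: $297,600 | Unit 5B: $173,150 | Unit PH2: $49,750

Sum of floor area: 15,703.
Pro-rata shares before constraints: Unit G1 217,739.57; Unit 5B 266,365.54; Unit PH2 36,394.89.
Capped: Unit 5B ($173,150); residual $347,350 reallocated over remaining floor area 7,667.
Shares after redistribution: Unit G1 297,605.60 → $297,600; Unit PH2 49,744.40 → $49,750.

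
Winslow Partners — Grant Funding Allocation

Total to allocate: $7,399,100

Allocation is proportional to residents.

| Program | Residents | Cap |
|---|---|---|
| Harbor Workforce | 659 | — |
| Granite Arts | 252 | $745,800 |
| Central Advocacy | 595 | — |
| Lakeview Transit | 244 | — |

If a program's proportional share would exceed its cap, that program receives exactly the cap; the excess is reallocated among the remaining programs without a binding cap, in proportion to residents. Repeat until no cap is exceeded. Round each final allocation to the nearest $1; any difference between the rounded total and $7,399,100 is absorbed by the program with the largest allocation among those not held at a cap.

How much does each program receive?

Total residents = 1,750.
Pro-rata shares before constraints: Harbor Workforce 2,786,289.66; Granite Arts 1,065,470.40; Central Advocacy 2,515,694.00; Lakeview Transit 1,031,645.94.
Capped: Granite Arts ($745,800); residual $6,653,300 reallocated over remaining residents 1,498.
Shares after redistribution: Harbor Workforce 2,926,919.03 → $2,926,919; Central Advocacy 2,642,665.89 → $2,642,666; Lakeview Transit 1,083,715.09 → $1,083,715.

Harbor Workforce: $2,926,919; Granite Arts: $745,800; Central Advocacy: $2,642,666; Lakeview Transit: $1,083,715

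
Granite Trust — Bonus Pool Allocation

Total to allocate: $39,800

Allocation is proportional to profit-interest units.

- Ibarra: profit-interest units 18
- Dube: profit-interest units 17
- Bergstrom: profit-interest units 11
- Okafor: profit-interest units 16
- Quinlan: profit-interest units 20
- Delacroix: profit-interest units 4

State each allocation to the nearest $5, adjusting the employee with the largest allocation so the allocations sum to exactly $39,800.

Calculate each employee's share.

Ibarra: $8,330; Dube: $7,865; Bergstrom: $5,090; Okafor: $7,405; Quinlan: $9,260; Delacroix: $1,850

Combined profit-interest units = 86.
Proportional shares: Ibarra 18/86 × $39,800 = 8,330.23; Dube 17/86 × $39,800 = 7,867.44; Bergstrom 11/86 × $39,800 = 5,090.70; Okafor 16/86 × $39,800 = 7,404.65; Quinlan 20/86 × $39,800 = 9,255.81; Delacroix 4/86 × $39,800 = 1,851.16.
Rounded to nearest $5: Ibarra $8,330; Dube $7,865; Bergstrom $5,090; Okafor $7,405; Quinlan $9,255; Delacroix $1,850. Sum = $39,795.
Difference $39,800 − $39,795 = +$5 applied to largest allocation (Quinlan): Quinlan becomes $9,260.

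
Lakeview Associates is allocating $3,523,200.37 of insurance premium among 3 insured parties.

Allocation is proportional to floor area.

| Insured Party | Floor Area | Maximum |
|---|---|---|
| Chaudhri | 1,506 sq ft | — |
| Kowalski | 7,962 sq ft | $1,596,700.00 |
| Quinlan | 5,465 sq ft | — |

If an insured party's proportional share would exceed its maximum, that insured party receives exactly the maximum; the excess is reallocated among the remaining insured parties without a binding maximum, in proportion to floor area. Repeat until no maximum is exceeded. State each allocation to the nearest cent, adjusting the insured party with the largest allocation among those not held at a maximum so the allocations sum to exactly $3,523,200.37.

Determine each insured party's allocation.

Chaudhri: $416,197.04 · Kowalski: $1,596,700.00 · Quinlan: $1,510,303.33

Sum of floor area: 14,933.
Unconstrained shares: Chaudhri 355,316.3971; Kowalski 1,878,505.4139; Quinlan 1,289,378.5590.
Held at cap: Kowalski ($1,596,700.00); remaining pool $1,926,500.37 reallocated over remaining floor area 6,971.
Redistributed shares: Chaudhri 416,197.0388 → $416,197.04; Quinlan 1,510,303.3312 → $1,510,303.33.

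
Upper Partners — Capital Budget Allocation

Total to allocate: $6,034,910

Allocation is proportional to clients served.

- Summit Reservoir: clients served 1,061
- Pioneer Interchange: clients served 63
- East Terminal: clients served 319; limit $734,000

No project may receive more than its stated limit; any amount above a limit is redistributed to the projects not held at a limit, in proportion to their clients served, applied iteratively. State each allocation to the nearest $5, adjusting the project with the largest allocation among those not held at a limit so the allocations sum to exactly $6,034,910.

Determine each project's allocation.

Summit Reservoir: $5,003,795 · Pioneer Interchange: $297,115 · East Terminal: $734,000

Clients served total: 1,443.
Proportional shares (ignoring caps): Summit Reservoir 4,437,310.82; Pioneer Interchange 263,478.40; East Terminal 1,334,120.78.
Held at cap: East Terminal ($734,000); remaining pool $5,300,910 reallocated over remaining clients served 1,124.
Shares after redistribution: Summit Reservoir 5,003,794.94 → $5,003,795; Pioneer Interchange 297,115.06 → $297,115.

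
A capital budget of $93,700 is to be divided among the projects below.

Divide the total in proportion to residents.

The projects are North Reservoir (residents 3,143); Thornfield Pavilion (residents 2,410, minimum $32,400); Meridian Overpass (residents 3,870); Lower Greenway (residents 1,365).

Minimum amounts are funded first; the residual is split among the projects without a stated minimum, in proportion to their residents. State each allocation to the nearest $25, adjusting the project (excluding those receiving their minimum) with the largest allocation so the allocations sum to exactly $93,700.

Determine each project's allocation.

North Reservoir: $23,000; Thornfield Pavilion: $32,400; Meridian Overpass: $28,325; Lower Greenway: $9,975

Guaranteed amounts: Thornfield Pavilion $32,400. Residual $61,300.
Residual split over remaining residents 8,378: North Reservoir 22,996.65 → $23,000; Meridian Overpass 28,315.95 → $28,325; Lower Greenway 9,987.41 → $9,975.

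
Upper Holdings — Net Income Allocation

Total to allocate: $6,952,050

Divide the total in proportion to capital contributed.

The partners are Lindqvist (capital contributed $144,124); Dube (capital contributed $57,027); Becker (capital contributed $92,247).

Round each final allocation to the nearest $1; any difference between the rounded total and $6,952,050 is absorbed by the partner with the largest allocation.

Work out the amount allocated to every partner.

Sum of capital contributed: 293,398.
Pro-rata amounts: Lindqvist 144,124/293,398 × $6,952,050 = 3,415,010.51; Dube 57,027/293,398 × $6,952,050 = 1,351,251.73; Becker 92,247/293,398 × $6,952,050 = 2,185,787.76.
At nearest $1: Lindqvist $3,415,011; Dube $1,351,252; Becker $2,185,788. Sum = $6,952,051.
Difference $6,952,050 − $6,952,051 = −$1 applied to largest allocation (Lindqvist): Lindqvist becomes $3,415,010.

Lindqvist: $3,415,010 | Dube: $1,351,252 | Becker: $2,185,788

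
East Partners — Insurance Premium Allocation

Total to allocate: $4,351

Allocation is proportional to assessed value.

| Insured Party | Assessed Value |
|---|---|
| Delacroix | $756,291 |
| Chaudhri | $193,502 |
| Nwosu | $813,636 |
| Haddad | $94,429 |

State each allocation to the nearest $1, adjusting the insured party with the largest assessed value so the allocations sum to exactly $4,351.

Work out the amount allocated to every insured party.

Combined assessed value = 756,291 + 193,502 + 813,636 + 94,429 = 1,857,858.
Pro-rata amounts: Delacroix 1,771.19; Chaudhri 453.17; Nwosu 1,905.49; Haddad 221.15.
Rounded to nearest $1: Delacroix $1,771; Chaudhri $453; Nwosu $1,905; Haddad $221. Sum = $4,350.
Difference $4,351 − $4,350 = +$1 applied to largest assessed value (Nwosu): Nwosu becomes $1,906.

Delacroix: $1,771; Chaudhri: $453; Nwosu: $1,906; Haddad: $221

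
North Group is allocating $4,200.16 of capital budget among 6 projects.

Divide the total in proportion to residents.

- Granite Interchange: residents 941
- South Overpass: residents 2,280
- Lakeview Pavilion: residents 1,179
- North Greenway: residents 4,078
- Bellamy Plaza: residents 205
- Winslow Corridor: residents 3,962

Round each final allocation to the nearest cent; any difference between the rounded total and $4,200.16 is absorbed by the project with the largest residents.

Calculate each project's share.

Granite Interchange: $312.56 · South Overpass: $757.32 · Lakeview Pavilion: $391.62 · North Greenway: $1,354.55 · Bellamy Plaza: $68.09 · Winslow Corridor: $1,316.02

Sum of residents: 941 + 2,280 + 1,179 + 4,078 + 205 + 3,962 = 12,645.
Proportional shares: Granite Interchange 312.5623; South Overpass 757.3242; Lakeview Pavilion 391.6163; North Greenway 1,354.5474; Bellamy Plaza 68.0927; Winslow Corridor 1,316.0169.
Rounded to nearest cent: Granite Interchange $312.56; South Overpass $757.32; Lakeview Pavilion $391.62; North Greenway $1,354.55; Bellamy Plaza $68.09; Winslow Corridor $1,316.02. Sum = $4,200.16.
Sum already equals the total — no adjustment.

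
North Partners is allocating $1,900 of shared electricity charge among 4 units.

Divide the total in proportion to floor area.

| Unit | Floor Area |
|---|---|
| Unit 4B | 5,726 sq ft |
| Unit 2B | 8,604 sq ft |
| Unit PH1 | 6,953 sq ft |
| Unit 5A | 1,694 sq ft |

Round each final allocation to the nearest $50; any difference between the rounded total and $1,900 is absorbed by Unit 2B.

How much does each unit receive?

Sum of floor area: 22,977.
Raw shares: Unit 4B 5,726/22,977 × $1,900 = 473.49; Unit 2B 8,604/22,977 × $1,900 = 711.48; Unit PH1 6,953/22,977 × $1,900 = 574.95; Unit 5A 1,694/22,977 × $1,900 = 140.08.
After rounding ($50): Unit 4B $450; Unit 2B $700; Unit PH1 $550; Unit 5A $150. Sum = $1,850.
Difference $1,900 − $1,850 = +$50 applied to Unit 2B: Unit 2B becomes $750.

Unit 4B: $450; Unit 2B: $750; Unit PH1: $550; Unit 5A: $150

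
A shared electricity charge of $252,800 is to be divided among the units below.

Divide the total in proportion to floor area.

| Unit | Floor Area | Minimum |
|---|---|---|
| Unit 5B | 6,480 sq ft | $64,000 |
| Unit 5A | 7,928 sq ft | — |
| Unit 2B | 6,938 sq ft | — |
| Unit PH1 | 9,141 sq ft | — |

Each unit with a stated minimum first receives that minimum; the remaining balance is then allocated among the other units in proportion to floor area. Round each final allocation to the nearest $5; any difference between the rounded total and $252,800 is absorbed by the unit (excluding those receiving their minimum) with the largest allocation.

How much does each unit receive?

Fund the minimums — Unit 5B $64,000. Balance $188,800.
Balance split over remaining floor area 24,007: Unit 5A 62,348.75 → $62,350; Unit 2B 54,563.02 → $54,565; Unit PH1 71,888.23 → $71,890.
Rounding difference −$5 applied to Unit PH1 → $71,885.

Unit 5B: $64,000 | Unit 5A: $62,350 | Unit 2B: $54,565 | Unit PH1: $71,885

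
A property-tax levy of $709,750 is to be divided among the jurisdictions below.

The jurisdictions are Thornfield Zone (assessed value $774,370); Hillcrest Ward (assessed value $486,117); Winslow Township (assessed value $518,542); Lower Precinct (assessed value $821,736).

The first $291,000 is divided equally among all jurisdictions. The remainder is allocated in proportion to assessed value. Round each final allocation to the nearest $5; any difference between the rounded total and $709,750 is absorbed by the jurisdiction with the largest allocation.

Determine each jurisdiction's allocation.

Thornfield Zone: $197,430 | Hillcrest Ward: $151,020 | Winslow Township: $156,240 | Lower Precinct: $205,060

$291,000 shared equally gives $72,750 per jurisdiction.
Remainder $418,750 by assessed value (total 2,600,765): Thornfield Zone 124,681.56 → $124,680; Hillcrest Ward 78,269.85 → $78,270; Winslow Township 83,490.61 → $83,490; Lower Precinct 132,307.97 → $132,310.
Totals: Thornfield Zone $72,750 + $124,680 = $197,430; Hillcrest Ward $72,750 + $78,270 = $151,020; Winslow Township $72,750 + $83,490 = $156,240; Lower Precinct $72,750 + $132,310 = $205,060.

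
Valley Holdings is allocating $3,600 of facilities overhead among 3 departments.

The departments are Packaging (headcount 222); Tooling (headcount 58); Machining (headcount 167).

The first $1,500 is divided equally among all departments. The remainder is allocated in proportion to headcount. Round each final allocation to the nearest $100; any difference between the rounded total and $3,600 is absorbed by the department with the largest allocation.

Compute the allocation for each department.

$1,500 shared equally gives $500 per department.
Remainder $2,100 by headcount (total 447): Packaging 1,042.95 → $1,000; Tooling 272.48 → $300; Machining 784.56 → $800.
Totals: Packaging $500 + $1,000 = $1,500; Tooling $500 + $300 = $800; Machining $500 + $800 = $1,300.

Packaging: $1,500 · Tooling: $800 · Machining: $1,300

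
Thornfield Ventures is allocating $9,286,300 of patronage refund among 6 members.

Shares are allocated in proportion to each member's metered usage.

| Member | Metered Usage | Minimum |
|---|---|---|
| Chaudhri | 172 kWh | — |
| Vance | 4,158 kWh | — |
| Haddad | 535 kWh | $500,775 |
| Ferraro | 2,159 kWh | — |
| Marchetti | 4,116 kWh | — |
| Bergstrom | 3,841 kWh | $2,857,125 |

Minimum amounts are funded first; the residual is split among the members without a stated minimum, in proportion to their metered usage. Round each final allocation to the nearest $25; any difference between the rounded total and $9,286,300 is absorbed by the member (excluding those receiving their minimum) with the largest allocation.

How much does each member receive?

Chaudhri: $96,150; Vance: $2,324,400; Haddad: $500,775; Ferraro: $1,206,925; Marchetti: $2,300,925; Bergstrom: $2,857,125

Minimums first: Haddad $500,775; Bergstrom $2,857,125. Balance $5,928,400.
Balance split over remaining metered usage 10,605: Chaudhri 96,151.32 → $96,150; Vance 2,324,402.38 → $2,324,400; Ferraro 1,206,922.73 → $1,206,925; Marchetti 2,300,923.56 → $2,300,925.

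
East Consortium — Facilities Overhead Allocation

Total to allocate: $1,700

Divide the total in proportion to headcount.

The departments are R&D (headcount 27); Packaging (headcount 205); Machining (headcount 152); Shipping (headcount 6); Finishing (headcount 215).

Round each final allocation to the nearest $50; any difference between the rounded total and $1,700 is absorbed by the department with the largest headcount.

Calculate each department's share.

Headcount total: 605.
Pro-rata amounts: R&D 27/605 × $1,700 = 75.87; Packaging 205/605 × $1,700 = 576.03; Machining 152/605 × $1,700 = 427.11; Shipping 6/605 × $1,700 = 16.86; Finishing 215/605 × $1,700 = 604.13.
At nearest $50: R&D $100; Packaging $600; Machining $450; Shipping $0; Finishing $600. Sum = $1,750.
Difference $1,700 − $1,750 = −$50 applied to largest headcount (Finishing): Finishing becomes $550.

R&D: $100 | Packaging: $600 | Machining: $450 | Shipping: $0 | Finishing: $550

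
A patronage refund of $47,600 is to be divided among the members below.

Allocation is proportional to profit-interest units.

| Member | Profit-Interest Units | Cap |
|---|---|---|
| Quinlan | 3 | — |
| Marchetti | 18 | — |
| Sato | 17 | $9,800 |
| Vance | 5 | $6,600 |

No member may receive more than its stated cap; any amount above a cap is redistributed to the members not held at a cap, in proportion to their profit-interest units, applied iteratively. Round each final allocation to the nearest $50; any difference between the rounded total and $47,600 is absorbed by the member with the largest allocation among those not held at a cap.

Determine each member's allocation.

Total profit-interest units = 43.
Proportional shares (ignoring caps): Quinlan 3,320.93; Marchetti 19,925.58; Sato 18,818.60; Vance 5,534.88.
Cap binds for Sato ($9,800); balance $37,800 reallocated over remaining profit-interest units 26.
Cap binds for Vance ($6,600); balance $31,200 reallocated over remaining profit-interest units 21.
Shares after redistribution: Quinlan 4,457.14 → $4,450; Marchetti 26,742.86 → $26,750.

Quinlan: $4,450 | Marchetti: $26,750 | Sato: $9,800 | Vance: $6,600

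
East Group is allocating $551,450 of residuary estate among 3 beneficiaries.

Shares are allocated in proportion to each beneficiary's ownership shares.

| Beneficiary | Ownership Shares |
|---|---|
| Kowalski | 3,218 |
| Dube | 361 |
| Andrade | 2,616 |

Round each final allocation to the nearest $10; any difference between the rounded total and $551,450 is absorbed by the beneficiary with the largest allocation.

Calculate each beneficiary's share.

Sum of ownership shares: 6,195.
Unrounded shares: Kowalski 3,218/6,195 × $551,450 = 286,451.35; Dube 361/6,195 × $551,450 = 32,134.54; Andrade 2,616/6,195 × $551,450 = 232,864.12.
At nearest $10: Kowalski $286,450; Dube $32,130; Andrade $232,860. Sum = $551,440.
Difference $551,450 − $551,440 = +$10 applied to largest allocation (Kowalski): Kowalski becomes $286,460.

Kowalski: $286,460 · Dube: $32,130 · Andrade: $232,860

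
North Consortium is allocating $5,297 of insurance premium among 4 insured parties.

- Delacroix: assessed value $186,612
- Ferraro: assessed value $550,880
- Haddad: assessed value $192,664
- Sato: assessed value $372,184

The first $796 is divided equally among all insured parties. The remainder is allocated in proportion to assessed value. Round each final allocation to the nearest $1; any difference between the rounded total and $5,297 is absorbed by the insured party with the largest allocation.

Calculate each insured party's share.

Delacroix: $844 | Ferraro: $2,103 | Haddad: $865 | Sato: $1,485

Equal tier: $796 ÷ 4 = $199 apiece.
Remainder $4,501 by assessed value (total 1,302,340): Delacroix 644.95 → $645; Ferraro 1,903.89 → $1,904; Haddad 665.86 → $666; Sato 1,286.30 → $1,286.
Totals: Delacroix $199 + $645 = $844; Ferraro $199 + $1,904 = $2,103; Haddad $199 + $666 = $865; Sato $199 + $1,286 = $1,485.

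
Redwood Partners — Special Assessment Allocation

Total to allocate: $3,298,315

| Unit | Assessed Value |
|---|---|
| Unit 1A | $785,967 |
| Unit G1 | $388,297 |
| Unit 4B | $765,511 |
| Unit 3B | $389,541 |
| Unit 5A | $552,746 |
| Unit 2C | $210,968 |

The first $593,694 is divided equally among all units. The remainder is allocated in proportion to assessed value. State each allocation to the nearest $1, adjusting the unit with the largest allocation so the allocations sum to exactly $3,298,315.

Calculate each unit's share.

Unit 1A: $786,217 | Unit G1: $438,485 | Unit 4B: $768,331 | Unit 3B: $439,573 | Unit 5A: $582,284 | Unit 2C: $283,425

$593,694 shared equally gives $98,949 per unit.
Remainder $2,704,621 by assessed value (total 3,093,030): Unit 1A 687,268.75 → $687,269; Unit G1 339,536.38 → $339,536; Unit 4B 669,381.52 → $669,382; Unit 3B 340,624.17 → $340,624; Unit 5A 483,334.61 → $483,335; Unit 2C 184,475.57 → $184,476.
Rounding difference −$1 on remainder applied to Unit 1A.
Totals: Unit 1A $98,949 + $687,268 = $786,217; Unit G1 $98,949 + $339,536 = $438,485; Unit 4B $98,949 + $669,382 = $768,331; Unit 3B $98,949 + $340,624 = $439,573; Unit 5A $98,949 + $483,335 = $582,284; Unit 2C $98,949 + $184,476 = $283,425.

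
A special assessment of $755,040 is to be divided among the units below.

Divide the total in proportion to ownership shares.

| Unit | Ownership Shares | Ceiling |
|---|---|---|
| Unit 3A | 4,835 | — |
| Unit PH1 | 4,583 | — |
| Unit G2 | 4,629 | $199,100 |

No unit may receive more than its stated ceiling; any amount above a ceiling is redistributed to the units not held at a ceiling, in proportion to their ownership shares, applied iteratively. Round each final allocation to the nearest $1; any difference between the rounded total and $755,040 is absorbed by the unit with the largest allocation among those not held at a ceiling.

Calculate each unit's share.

Unit 3A: $285,408 | Unit PH1: $270,532 | Unit G2: $199,100

Combined ownership shares = 14,047.
Unconstrained shares: Unit 3A 259,885.98; Unit PH1 246,340.74; Unit G2 248,813.28.
Held at cap: Unit G2 ($199,100); balance $555,940 reallocated over remaining ownership shares 9,418.
Shares after redistribution: Unit 3A 285,407.72 → $285,408; Unit PH1 270,532.28 → $270,532.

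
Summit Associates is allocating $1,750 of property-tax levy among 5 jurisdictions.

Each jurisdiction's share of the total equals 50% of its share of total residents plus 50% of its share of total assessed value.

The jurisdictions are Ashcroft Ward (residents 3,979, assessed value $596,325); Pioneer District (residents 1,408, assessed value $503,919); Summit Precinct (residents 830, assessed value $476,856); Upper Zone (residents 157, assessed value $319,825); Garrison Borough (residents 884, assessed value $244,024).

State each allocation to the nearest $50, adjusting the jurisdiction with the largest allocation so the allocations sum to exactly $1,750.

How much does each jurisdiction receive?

Ashcroft Ward: $700 · Pioneer District: $400 · Summit Precinct: $300 · Upper Zone: $150 · Garrison Borough: $200

Residents total 7,258; assessed value total 2,140,949.
Combined weights (50% residents + 50% assessed value): Ashcroft Ward 0.4134; Pioneer District 0.2147; Summit Precinct 0.1685; Upper Zone 0.0855; Garrison Borough 0.1179.
Proportional shares: Ashcroft Ward 723.41; Pioneer District 375.69; Summit Precinct 294.95; Upper Zone 149.64; Garrison Borough 206.30.
At nearest $50: Ashcroft Ward $700; Pioneer District $400; Summit Precinct $300; Upper Zone $150; Garrison Borough $200. Sum = $1,750.
Sum already equals the total — no adjustment.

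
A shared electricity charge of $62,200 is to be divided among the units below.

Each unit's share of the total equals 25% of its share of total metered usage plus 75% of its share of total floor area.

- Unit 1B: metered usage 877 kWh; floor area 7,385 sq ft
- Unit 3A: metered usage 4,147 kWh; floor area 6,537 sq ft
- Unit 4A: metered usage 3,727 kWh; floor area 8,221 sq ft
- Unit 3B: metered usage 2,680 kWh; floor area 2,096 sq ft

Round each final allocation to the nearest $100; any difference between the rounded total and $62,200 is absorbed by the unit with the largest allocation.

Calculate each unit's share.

Totals — metered usage 11,431, floor area 24,239.
Blended shares (25% metered usage + 75% floor area): Unit 1B 0.2477; Unit 3A 0.2930; Unit 4A 0.3359; Unit 3B 0.1235.
Unrounded shares: Unit 1B 15,406.07; Unit 3A 18,222.32; Unit 4A 20,891.98; Unit 3B 7,679.63.
At nearest $100: Unit 1B $15,400; Unit 3A $18,200; Unit 4A $20,900; Unit 3B $7,700. Sum = $62,200.
No rounding difference to absorb.

Unit 1B: $15,400 | Unit 3A: $18,200 | Unit 4A: $20,900 | Unit 3B: $7,700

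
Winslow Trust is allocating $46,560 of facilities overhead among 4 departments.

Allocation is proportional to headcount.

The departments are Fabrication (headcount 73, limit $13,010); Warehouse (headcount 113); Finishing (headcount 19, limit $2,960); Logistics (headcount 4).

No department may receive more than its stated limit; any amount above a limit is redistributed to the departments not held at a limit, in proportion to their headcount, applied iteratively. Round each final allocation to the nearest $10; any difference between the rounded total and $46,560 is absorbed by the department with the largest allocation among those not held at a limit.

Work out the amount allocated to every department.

Headcount total: 209.
Unconstrained shares: Fabrication 16,262.58; Warehouse 25,173.59; Finishing 4,232.73; Logistics 891.10.
Capped: Fabrication ($13,010), Finishing ($2,960); balance $30,590 reallocated over remaining headcount 117.
Remaining shares: Warehouse 29,544.19 → $29,540; Logistics 1,045.81 → $1,050.

Fabrication: $13,010 · Warehouse: $29,540 · Finishing: $2,960 · Logistics: $1,050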